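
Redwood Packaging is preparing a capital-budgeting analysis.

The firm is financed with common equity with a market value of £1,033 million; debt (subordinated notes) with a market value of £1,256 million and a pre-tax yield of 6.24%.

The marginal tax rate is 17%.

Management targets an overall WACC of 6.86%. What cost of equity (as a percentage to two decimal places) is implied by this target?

Total capital V = 1033 + 1256 = 2289.
Equity weight = 1033/2289 = 0.4513.
Subordinated notes weight = 1256/2289 = 0.5487.
Debt contribution = 0.5487 × 6.24% × (1 − 17%) = 2.8419%.
Required equity contribution = 6.86% − 2.8419% = 4.0181%.
Re = 4.0181% / 0.4513 = 8.9036%.

8.90%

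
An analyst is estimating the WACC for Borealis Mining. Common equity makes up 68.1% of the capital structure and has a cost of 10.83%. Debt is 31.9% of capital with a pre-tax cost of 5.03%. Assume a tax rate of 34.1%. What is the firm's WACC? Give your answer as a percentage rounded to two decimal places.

8.43%

After-tax cost of debt = 5.03% × (1 − 34.1%) = 3.3148%.
WACC = 0.681 × 10.8300% + 0.319 × 3.3148% = 8.4326%.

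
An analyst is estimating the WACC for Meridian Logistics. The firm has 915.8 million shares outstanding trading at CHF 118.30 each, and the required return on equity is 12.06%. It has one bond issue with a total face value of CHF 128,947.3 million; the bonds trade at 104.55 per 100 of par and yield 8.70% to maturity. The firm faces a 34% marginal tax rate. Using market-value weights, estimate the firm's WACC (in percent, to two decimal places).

8.56%

Market value of equity E = 118.3 × 915.8m = 108339.14m. Market value of debt D = 128947.3m × 104.55/100 = 134814.40215m.
Total capital V = 108339.14 + 134814.40215 = 243153.54215.
Equity: weight = 108339.14/243153.54215 = 0.4456; cost = 12.06%.
Bonds outstanding: weight = 134814.40215/243153.54215 = 0.5544; after-tax cost = 8.7% × (1 − 34%) = 5.7420%.
WACC = 0.4456 × 12.0600% + 0.5544 × 5.7420% = 8.5570%.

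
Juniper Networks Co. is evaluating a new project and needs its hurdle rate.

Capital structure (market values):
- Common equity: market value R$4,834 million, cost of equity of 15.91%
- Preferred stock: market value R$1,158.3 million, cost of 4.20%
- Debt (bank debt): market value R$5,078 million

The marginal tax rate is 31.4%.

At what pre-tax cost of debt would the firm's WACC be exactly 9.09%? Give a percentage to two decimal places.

Total capital V = 4834 + 1158.3 + 5078 = 11070.3.
Equity weight = 4834/11070.3 = 0.4367.
Preferred weight = 1158.3/11070.3 = 0.1046.
Bank debt weight = 5078/11070.3 = 0.4587.
Equity contribution = 0.4367 × 15.91% = 6.9473%.
Preferred contribution = 0.1046 × 4.2% = 0.4395%.
Remaining for debt = 9.09% − 7.3868% = 1.7032%.
Rd × (1 − 31.4%) × 0.4587 = 1.7032%  ⇒  Rd = 5.4127%.

5.41%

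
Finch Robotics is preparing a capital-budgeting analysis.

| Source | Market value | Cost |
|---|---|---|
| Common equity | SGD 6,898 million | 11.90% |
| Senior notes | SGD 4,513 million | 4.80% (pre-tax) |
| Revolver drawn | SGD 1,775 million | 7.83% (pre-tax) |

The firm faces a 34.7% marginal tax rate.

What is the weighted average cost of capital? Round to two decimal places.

Total capital V = 6898 + 4513 + 1775 = 13186.
Equity: weight = 6898/13186 = 0.5231; cost = 11.9%.
Senior notes: weight = 4513/13186 = 0.3423; after-tax cost = 4.8% × (1 − 34.7%) = 3.1344%.
Revolver drawn: weight = 1775/13186 = 0.1346; after-tax cost = 7.83% × (1 − 34.7%) = 5.1130%.
WACC = 0.5231 × 11.9000% + 0.3423 × 3.1344% + 0.1346 × 5.1130% = 7.9863%.

7.99%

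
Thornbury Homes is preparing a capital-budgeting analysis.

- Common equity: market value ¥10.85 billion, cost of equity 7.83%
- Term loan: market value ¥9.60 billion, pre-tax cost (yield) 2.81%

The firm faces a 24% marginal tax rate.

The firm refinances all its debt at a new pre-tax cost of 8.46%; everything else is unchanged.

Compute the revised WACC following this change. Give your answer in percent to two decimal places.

7.17%

After the change:
Total capital V = 10.85 + 9.6 = 20.45.
Equity: weight = 10.85/20.45 = 0.5306; cost = 7.83%.
Term loan: weight = 9.6/20.45 = 0.4694; after-tax cost = 8.46% × (1 − 24%) = 6.4296%.
WACC = 0.5306 × 7.8300% + 0.4694 × 6.4296% = 7.1726%.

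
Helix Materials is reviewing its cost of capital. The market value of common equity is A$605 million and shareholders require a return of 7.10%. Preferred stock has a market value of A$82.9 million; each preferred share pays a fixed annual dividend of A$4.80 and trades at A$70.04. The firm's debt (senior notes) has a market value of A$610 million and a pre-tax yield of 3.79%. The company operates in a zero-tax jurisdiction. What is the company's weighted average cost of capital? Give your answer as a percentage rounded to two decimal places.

Cost of preferred: Rp = 4.8 / 70.04 = 6.8532%.
Total capital V = 605 + 82.9 + 610 = 1297.9.
Equity: weight = 605/1297.9 = 0.4661; cost = 7.1%.
Preferred: weight = 82.9/1297.9 = 0.0639; cost = 6.8532%.
Senior notes: weight = 610/1297.9 = 0.4700; after-tax cost = 3.79% × (1 − 0%) = 3.7900%.
WACC = 0.4661 × 7.1000% + 0.0639 × 6.8532% + 0.4700 × 3.7900% = 5.5286%.

5.53%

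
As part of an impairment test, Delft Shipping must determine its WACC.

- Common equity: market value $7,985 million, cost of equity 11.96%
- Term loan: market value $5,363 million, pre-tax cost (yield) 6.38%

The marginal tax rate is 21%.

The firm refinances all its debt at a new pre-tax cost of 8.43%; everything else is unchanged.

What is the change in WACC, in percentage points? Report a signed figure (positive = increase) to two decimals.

+0.65 pp

Current WACC:
Total capital V = 7985 + 5363 = 13348.
Equity: weight = 7985/13348 = 0.5982; cost = 11.96%.
Term loan: weight = 5363/13348 = 0.4018; after-tax cost = 6.38% × (1 − 21%) = 5.0402%.
WACC = 0.5982 × 11.9600% + 0.4018 × 5.0402% = 9.1797%.
After the change:
Total capital V = 7985 + 5363 = 13348.
Equity: weight = 7985/13348 = 0.5982; cost = 11.96%.
Term loan: weight = 5363/13348 = 0.4018; after-tax cost = 8.43% × (1 − 21%) = 6.6597%.
WACC = 0.5982 × 11.9600% + 0.4018 × 6.6597% = 9.8304%.
Change in WACC = 9.8304% − 9.1797% = 0.6507 pp.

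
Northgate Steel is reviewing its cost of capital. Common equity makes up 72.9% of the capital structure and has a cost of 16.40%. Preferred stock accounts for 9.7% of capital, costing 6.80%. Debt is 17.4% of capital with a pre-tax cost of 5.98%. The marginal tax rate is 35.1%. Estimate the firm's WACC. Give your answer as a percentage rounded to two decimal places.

13.29%

After-tax cost of debt = 5.98% × (1 − 35.1%) = 3.8810%.
WACC = 0.729 × 16.4000% + 0.097 × 6.8000% + 0.174 × 3.8810% = 13.2905%.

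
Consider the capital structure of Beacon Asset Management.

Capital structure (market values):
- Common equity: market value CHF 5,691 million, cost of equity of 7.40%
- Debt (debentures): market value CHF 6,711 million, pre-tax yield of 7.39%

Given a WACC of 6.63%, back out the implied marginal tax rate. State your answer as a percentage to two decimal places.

Total capital V = 5691 + 6711 = 12402.
Equity weight = 5691/12402 = 0.4589.
Debentures weight = 6711/12402 = 0.5411.
Equity contribution = 0.4589 × 7.4% = 3.3957%.
Debt contribution must be 6.63% − 3.3957% = 3.2343%.
0.5411 × 7.39% × (1 − T) = 3.2343%  ⇒  (1 − T) = 0.8088.
T = 19.1200%.

19.12%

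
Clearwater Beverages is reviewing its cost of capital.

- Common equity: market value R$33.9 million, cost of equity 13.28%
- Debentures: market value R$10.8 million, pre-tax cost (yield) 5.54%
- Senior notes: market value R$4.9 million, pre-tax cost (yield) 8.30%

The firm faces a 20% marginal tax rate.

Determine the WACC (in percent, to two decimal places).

Total capital V = 33.9 + 10.8 + 4.9 = 49.6.
Equity: weight = 33.9/49.6 = 0.6835; cost = 13.28%.
Debentures: weight = 10.8/49.6 = 0.2177; after-tax cost = 5.54% × (1 − 20%) = 4.4320%.
Senior notes: weight = 4.9/49.6 = 0.0988; after-tax cost = 8.3% × (1 − 20%) = 6.6400%.
WACC = 0.6835 × 13.2800% + 0.2177 × 4.4320% + 0.0988 × 6.6400% = 10.6975%.

10.70%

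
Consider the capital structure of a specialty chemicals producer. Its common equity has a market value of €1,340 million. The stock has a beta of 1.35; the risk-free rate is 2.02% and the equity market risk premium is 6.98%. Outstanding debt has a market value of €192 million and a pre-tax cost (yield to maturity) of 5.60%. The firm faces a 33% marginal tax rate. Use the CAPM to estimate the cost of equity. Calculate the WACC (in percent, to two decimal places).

Cost of equity via CAPM: Re = 2.02% + 1.35 × 6.98% = 11.4430%.
Total capital V = 1340 + 192 = 1532.
Equity: weight = 1340/1532 = 0.8747; cost = 11.443%.
Debt: weight = 192/1532 = 0.1253; after-tax cost = 5.6% × (1 − 33%) = 3.7520%.
WACC = 0.8747 × 11.4430% + 0.1253 × 3.7520% = 10.4791%.

10.48%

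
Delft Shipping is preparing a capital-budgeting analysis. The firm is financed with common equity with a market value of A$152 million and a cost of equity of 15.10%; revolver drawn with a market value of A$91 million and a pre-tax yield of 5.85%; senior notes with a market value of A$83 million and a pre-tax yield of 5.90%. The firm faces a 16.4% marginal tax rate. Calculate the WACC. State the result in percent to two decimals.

Total capital V = 152 + 91 + 83 = 326.
Equity: weight = 152/326 = 0.4663; cost = 15.1%.
Revolver drawn: weight = 91/326 = 0.2791; after-tax cost = 5.85% × (1 − 16.4%) = 4.8906%.
Senior notes: weight = 83/326 = 0.2546; after-tax cost = 5.9% × (1 − 16.4%) = 4.9324%.
WACC = 0.4663 × 15.1000% + 0.2791 × 4.8906% + 0.2546 × 4.9324% = 9.6615%.

9.66%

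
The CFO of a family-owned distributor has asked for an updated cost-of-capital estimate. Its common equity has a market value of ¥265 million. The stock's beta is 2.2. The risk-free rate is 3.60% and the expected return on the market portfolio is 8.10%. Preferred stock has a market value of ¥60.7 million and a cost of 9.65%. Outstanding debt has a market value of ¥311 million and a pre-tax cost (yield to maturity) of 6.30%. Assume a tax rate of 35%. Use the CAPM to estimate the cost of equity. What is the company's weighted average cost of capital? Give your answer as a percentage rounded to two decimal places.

Market risk premium = 8.1% − 3.6% = 4.5%.
Cost of equity via CAPM: Re = 3.6% + 2.2 × 4.5% = 13.5000%.
Total capital V = 265 + 60.7 + 311 = 636.7.
Equity: weight = 265/636.7 = 0.4162; cost = 13.5%.
Preferred: weight = 60.7/636.7 = 0.0953; cost = 9.65%.
Debt: weight = 311/636.7 = 0.4885; after-tax cost = 6.3% × (1 − 35%) = 4.0950%.
WACC = 0.4162 × 13.5000% + 0.0953 × 9.6500% + 0.4885 × 4.0950% = 8.5390%.

8.54%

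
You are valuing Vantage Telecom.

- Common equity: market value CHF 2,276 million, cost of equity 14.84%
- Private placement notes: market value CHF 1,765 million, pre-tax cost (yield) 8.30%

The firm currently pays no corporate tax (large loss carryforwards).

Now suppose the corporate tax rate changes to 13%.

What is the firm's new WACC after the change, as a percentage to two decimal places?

11.51%

After the change:
Total capital V = 2276 + 1765 = 4041.
Equity: weight = 2276/4041 = 0.5632; cost = 14.84%.
Private placement notes: weight = 1765/4041 = 0.4368; after-tax cost = 8.3% × (1 − 13%) = 7.2210%.
WACC = 0.5632 × 14.8400% + 0.4368 × 7.2210% = 11.5122%.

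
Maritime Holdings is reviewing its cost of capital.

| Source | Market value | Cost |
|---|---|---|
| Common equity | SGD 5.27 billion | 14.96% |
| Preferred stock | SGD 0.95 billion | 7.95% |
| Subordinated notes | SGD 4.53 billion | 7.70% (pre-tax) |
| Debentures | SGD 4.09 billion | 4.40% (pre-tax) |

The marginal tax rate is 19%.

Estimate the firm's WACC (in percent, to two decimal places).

Total capital V = 5.27 + 0.95 + 4.53 + 4.09 = 14.84.
Equity: weight = 5.27/14.84 = 0.3551; cost = 14.96%.
Preferred: weight = 0.95/14.84 = 0.0640; cost = 7.95%.
Subordinated notes: weight = 4.53/14.84 = 0.3053; after-tax cost = 7.7% × (1 − 19%) = 6.2370%.
Debentures: weight = 4.09/14.84 = 0.2756; after-tax cost = 4.4% × (1 − 19%) = 3.5640%.
WACC = 0.3551 × 14.9600% + 0.0640 × 7.9500% + 0.3053 × 6.2370% + 0.2756 × 3.5640% = 8.7077%.

8.71%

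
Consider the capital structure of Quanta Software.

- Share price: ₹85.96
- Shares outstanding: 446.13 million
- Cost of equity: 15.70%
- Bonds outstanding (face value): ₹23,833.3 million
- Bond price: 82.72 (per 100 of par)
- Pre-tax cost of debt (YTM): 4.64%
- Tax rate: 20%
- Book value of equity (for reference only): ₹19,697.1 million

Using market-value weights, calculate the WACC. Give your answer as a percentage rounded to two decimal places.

11.63%

Market value of equity E = 85.96 × 446.13m = 38349.3348m. Market value of debt D = 23833.3m × 82.72/100 = 19714.90576m.
Total capital V = 38349.3348 + 19714.90576 = 58064.24056.
Equity: weight = 38349.3348/58064.24056 = 0.6605; cost = 15.7%.
Bonds outstanding: weight = 19714.90576/58064.24056 = 0.3395; after-tax cost = 4.64% × (1 − 20%) = 3.7120%.
WACC = 0.6605 × 15.7000% + 0.3395 × 3.7120% = 11.6296%.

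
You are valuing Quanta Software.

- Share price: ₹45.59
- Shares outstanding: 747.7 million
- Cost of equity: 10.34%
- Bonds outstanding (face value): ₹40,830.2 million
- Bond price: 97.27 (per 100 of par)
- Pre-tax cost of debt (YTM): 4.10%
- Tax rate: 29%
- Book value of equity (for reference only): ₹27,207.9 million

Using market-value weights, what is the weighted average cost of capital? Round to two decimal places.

6.34%

Market value of equity E = 45.59 × 747.7m = 34087.643m. Market value of debt D = 40830.2m × 97.27/100 = 39715.53554m.
Total capital V = 34087.643 + 39715.53554 = 73803.17854.
Equity: weight = 34087.643/73803.17854 = 0.4619; cost = 10.34%.
Bonds outstanding: weight = 39715.53554/73803.17854 = 0.5381; after-tax cost = 4.1% × (1 − 29%) = 2.9110%.
WACC = 0.4619 × 10.3400% + 0.5381 × 2.9110% = 6.3422%.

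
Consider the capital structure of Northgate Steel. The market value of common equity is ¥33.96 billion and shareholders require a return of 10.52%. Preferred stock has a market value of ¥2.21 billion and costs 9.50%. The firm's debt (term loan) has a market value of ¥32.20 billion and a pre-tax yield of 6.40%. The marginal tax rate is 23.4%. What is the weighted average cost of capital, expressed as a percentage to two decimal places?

Total capital V = 33.96 + 2.21 + 32.2 = 68.37.
Equity: weight = 33.96/68.37 = 0.4967; cost = 10.52%.
Preferred: weight = 2.21/68.37 = 0.0323; cost = 9.5%.
Term loan: weight = 32.2/68.37 = 0.4710; after-tax cost = 6.4% × (1 − 23.4%) = 4.9024%.
WACC = 0.4967 × 10.5200% + 0.0323 × 9.5000% + 0.4710 × 4.9024% = 7.8413%.

7.84%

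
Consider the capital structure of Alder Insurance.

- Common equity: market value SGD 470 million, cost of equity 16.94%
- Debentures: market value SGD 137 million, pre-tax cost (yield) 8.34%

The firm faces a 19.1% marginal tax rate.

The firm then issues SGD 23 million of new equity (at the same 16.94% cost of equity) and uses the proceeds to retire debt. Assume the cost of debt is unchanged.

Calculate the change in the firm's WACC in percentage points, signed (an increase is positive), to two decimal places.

+0.39 pp

Current WACC:
Total capital V = 470 + 137 = 607.
Equity: weight = 470/607 = 0.7743; cost = 16.94%.
Debentures: weight = 137/607 = 0.2257; after-tax cost = 8.34% × (1 − 19.1%) = 6.7471%.
WACC = 0.7743 × 16.9400% + 0.2257 × 6.7471% = 14.6395%.
After the change:
Total capital V = 493 + 114 = 607.
Equity: weight = 493/607 = 0.8122; cost = 16.94%.
Debentures: weight = 114/607 = 0.1878; after-tax cost = 8.34% × (1 − 19.1%) = 6.7471%.
WACC = 0.8122 × 16.9400% + 0.1878 × 6.7471% = 15.0257%.
Change in WACC = 15.0257% − 14.6395% = 0.3862 pp.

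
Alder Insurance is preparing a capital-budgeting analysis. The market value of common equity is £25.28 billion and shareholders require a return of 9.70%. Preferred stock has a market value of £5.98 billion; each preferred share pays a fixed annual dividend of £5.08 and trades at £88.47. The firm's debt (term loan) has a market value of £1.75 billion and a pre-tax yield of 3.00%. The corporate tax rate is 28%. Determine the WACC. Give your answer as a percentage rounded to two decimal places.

8.58%

Cost of preferred: Rp = 5.08 / 88.47 = 5.7421%.
Total capital V = 25.28 + 5.98 + 1.75 = 33.01.
Equity: weight = 25.28/33.01 = 0.7658; cost = 9.7%.
Preferred: weight = 5.98/33.01 = 0.1812; cost = 5.7421%.
Term loan: weight = 1.75/33.01 = 0.0530; after-tax cost = 3% × (1 − 28%) = 2.1600%.
WACC = 0.7658 × 9.7000% + 0.1812 × 5.7421% + 0.0530 × 2.1600% = 8.5833%.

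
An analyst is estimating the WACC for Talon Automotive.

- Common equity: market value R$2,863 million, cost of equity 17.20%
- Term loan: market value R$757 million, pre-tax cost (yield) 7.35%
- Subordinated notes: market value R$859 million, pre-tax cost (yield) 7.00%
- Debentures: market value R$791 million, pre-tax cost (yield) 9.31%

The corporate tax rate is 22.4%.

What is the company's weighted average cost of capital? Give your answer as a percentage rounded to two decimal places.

12.13%

Total capital V = 2863 + 757 + 859 + 791 = 5270.
Equity: weight = 2863/5270 = 0.5433; cost = 17.2%.
Term loan: weight = 757/5270 = 0.1436; after-tax cost = 7.35% × (1 − 22.4%) = 5.7036%.
Subordinated notes: weight = 859/5270 = 0.1630; after-tax cost = 7% × (1 − 22.4%) = 5.4320%.
Debentures: weight = 791/5270 = 0.1501; after-tax cost = 9.31% × (1 − 22.4%) = 7.2246%.
WACC = 0.5433 × 17.2000% + 0.1436 × 5.7036% + 0.1630 × 5.4320% + 0.1501 × 7.2246% = 12.1332%.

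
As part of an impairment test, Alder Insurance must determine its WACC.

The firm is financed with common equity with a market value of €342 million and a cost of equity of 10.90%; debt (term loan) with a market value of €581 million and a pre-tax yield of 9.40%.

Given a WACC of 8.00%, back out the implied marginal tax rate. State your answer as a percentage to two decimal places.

33.05%

Total capital V = 342 + 581 = 923.
Equity weight = 342/923 = 0.3705.
Term loan weight = 581/923 = 0.6295.
Equity contribution = 0.3705 × 10.9% = 4.0388%.
Debt contribution must be 8.0% − 4.0388% = 3.9612%.
0.6295 × 9.4% × (1 − T) = 3.9612%  ⇒  (1 − T) = 0.6695.
T = 33.0538%.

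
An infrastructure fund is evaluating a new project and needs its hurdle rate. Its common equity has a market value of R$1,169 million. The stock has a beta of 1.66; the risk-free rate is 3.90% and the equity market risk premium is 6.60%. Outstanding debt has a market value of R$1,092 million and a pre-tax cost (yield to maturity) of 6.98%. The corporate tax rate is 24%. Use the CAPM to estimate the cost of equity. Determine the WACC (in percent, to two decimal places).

10.24%

Cost of equity via CAPM: Re = 3.9% + 1.66 × 6.6% = 14.8560%.
Total capital V = 1169 + 1092 = 2261.
Equity: weight = 1169/2261 = 0.5170; cost = 14.856%.
Debt: weight = 1092/2261 = 0.4830; after-tax cost = 6.98% × (1 − 24%) = 5.3048%.
WACC = 0.5170 × 14.8560% + 0.4830 × 5.3048% = 10.2430%.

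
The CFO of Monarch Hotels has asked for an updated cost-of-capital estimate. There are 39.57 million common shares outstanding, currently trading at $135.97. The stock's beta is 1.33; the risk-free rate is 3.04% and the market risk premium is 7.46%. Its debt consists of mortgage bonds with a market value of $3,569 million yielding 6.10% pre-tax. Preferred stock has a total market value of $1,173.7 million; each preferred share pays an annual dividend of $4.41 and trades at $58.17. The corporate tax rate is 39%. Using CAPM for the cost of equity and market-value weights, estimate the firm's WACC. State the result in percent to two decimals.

9.08%

Cost of equity via CAPM: Re = 3.04% + 1.33 × 7.46% = 12.9618%.
Cost of preferred: Rp = 4.41 / 58.17 = 7.5812%.
Market value of equity E = 135.97 × 39.57m = 5380.3329m.
Total capital V = 5380.3329 + 1173.7 + 3569 = 10123.0329.
Equity: weight = 5380.3329/10123.0329 = 0.5315; cost = 12.9618%.
Preferred: weight = 1173.7/10123.0329 = 0.1159; cost = 7.5812%.
Mortgage bonds: weight = 3569/10123.0329 = 0.3526; after-tax cost = 6.1% × (1 − 39%) = 3.7210%.
WACC = 0.5315 × 12.9618% + 0.1159 × 7.5812% + 0.3526 × 3.7210% = 9.0800%.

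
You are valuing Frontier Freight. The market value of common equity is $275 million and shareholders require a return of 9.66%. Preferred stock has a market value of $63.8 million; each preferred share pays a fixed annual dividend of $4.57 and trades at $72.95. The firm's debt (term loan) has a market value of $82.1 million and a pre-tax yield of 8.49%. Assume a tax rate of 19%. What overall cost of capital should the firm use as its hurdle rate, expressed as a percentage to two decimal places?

8.60%

Cost of preferred: Rp = 4.57 / 72.95 = 6.2646%.
Total capital V = 275 + 63.8 + 82.1 = 420.9.
Equity: weight = 275/420.9 = 0.6534; cost = 9.66%.
Preferred: weight = 63.8/420.9 = 0.1516; cost = 6.2646%.
Term loan: weight = 82.1/420.9 = 0.1951; after-tax cost = 8.49% × (1 − 19%) = 6.8769%.
WACC = 0.6534 × 9.6600% + 0.1516 × 6.2646% + 0.1951 × 6.8769% = 8.6025%.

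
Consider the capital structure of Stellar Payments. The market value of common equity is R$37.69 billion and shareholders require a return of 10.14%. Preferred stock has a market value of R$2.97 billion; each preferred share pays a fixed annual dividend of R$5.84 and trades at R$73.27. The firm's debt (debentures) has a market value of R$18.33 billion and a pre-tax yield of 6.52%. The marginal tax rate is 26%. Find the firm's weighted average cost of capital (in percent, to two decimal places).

Cost of preferred: Rp = 5.84 / 73.27 = 7.9705%.
Total capital V = 37.69 + 2.97 + 18.33 = 58.99.
Equity: weight = 37.69/58.99 = 0.6389; cost = 10.14%.
Preferred: weight = 2.97/58.99 = 0.0503; cost = 7.9705%.
Debentures: weight = 18.33/58.99 = 0.3107; after-tax cost = 6.52% × (1 − 26%) = 4.8248%.
WACC = 0.6389 × 10.1400% + 0.0503 × 7.9705% + 0.3107 × 4.8248% = 8.3792%.

8.38%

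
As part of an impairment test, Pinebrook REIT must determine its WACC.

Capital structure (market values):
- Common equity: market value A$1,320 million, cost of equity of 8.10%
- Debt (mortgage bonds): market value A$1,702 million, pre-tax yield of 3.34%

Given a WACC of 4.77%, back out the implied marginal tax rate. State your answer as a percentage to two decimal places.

Total capital V = 1320 + 1702 = 3022.
Equity weight = 1320/3022 = 0.4368.
Mortgage bonds weight = 1702/3022 = 0.5632.
Equity contribution = 0.4368 × 8.1% = 3.5381%.
Debt contribution must be 4.77% − 3.5381% = 1.2319%.
0.5632 × 3.34% × (1 − T) = 1.2319%  ⇒  (1 − T) = 0.6549.
T = 34.5092%.

34.51%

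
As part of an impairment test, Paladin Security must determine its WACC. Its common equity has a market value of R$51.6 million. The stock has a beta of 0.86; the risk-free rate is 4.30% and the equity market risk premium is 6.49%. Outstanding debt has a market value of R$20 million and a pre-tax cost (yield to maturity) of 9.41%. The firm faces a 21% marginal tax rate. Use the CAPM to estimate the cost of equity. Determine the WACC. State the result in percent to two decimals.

Cost of equity via CAPM: Re = 4.3% + 0.86 × 6.49% = 9.8814%.
Total capital V = 51.6 + 20 = 71.6.
Equity: weight = 51.6/71.6 = 0.7207; cost = 9.8814%.
Debt: weight = 20/71.6 = 0.2793; after-tax cost = 9.41% × (1 − 21%) = 7.4339%.
WACC = 0.7207 × 9.8814% + 0.2793 × 7.4339% = 9.1977%.

9.20%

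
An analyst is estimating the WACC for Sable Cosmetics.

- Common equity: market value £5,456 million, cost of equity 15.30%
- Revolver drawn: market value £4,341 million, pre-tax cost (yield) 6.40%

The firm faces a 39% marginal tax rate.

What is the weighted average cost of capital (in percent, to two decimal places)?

Total capital V = 5456 + 4341 = 9797.
Equity: weight = 5456/9797 = 0.5569; cost = 15.3%.
Revolver drawn: weight = 4341/9797 = 0.4431; after-tax cost = 6.4% × (1 − 39%) = 3.9040%.
WACC = 0.5569 × 15.3000% + 0.4431 × 3.9040% = 10.2505%.

10.25%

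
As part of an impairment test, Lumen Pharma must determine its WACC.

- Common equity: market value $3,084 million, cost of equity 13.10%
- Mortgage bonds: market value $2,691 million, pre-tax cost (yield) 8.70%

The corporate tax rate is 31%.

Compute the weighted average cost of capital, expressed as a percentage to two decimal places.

9.79%

Total capital V = 3084 + 2691 = 5775.
Equity: weight = 3084/5775 = 0.5340; cost = 13.1%.
Mortgage bonds: weight = 2691/5775 = 0.4660; after-tax cost = 8.7% × (1 − 31%) = 6.0030%.
WACC = 0.5340 × 13.1000% + 0.4660 × 6.0030% = 9.7930%.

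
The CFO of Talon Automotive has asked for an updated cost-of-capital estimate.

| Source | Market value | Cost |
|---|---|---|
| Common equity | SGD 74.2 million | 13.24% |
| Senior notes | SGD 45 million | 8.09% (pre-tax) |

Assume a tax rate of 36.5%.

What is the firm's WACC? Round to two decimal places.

10.18%

Total capital V = 74.2 + 45 = 119.2.
Equity: weight = 74.2/119.2 = 0.6225; cost = 13.24%.
Senior notes: weight = 45/119.2 = 0.3775; after-tax cost = 8.09% × (1 − 36.5%) = 5.1372%.
WACC = 0.6225 × 13.2400% + 0.3775 × 5.1372% = 10.1810%.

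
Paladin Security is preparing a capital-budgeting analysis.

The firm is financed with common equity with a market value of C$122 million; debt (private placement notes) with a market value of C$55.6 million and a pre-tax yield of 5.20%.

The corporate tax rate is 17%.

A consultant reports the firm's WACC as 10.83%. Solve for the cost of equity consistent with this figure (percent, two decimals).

13.80%

Total capital V = 122 + 55.6 = 177.6.
Equity weight = 122/177.6 = 0.6869.
Private placement notes weight = 55.6/177.6 = 0.3131.
Debt contribution = 0.3131 × 5.2% × (1 − 17%) = 1.3512%.
Required equity contribution = 10.83% − 1.3512% = 9.4788%.
Re = 9.4788% / 0.6869 = 13.7987%.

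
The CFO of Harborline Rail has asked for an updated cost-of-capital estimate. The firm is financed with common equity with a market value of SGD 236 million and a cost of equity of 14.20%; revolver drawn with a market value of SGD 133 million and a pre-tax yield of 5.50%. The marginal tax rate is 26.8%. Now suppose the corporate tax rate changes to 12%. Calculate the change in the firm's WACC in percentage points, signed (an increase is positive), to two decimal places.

Current WACC:
Total capital V = 236 + 133 = 369.
Equity: weight = 236/369 = 0.6396; cost = 14.2%.
Revolver drawn: weight = 133/369 = 0.3604; after-tax cost = 5.5% × (1 − 26.8%) = 4.0260%.
WACC = 0.6396 × 14.2000% + 0.3604 × 4.0260% = 10.5329%.
After the change:
Total capital V = 236 + 133 = 369.
Equity: weight = 236/369 = 0.6396; cost = 14.2%.
Revolver drawn: weight = 133/369 = 0.3604; after-tax cost = 5.5% × (1 − 12%) = 4.8400%.
WACC = 0.6396 × 14.2000% + 0.3604 × 4.8400% = 10.8263%.
Change in WACC = 10.8263% − 10.5329% = 0.2934 pp.

+0.29 pp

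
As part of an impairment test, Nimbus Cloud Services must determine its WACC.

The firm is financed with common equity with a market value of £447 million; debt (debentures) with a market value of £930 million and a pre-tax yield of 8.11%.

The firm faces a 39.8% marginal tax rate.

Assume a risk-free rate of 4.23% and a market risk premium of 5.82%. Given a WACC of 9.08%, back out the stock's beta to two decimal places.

2.33

Total capital V = 447 + 930 = 1377.
Equity weight = 447/1377 = 0.3246.
Debentures weight = 930/1377 = 0.6754.
Debt contribution = 0.6754 × 8.11% × (1 − 39.8%) = 3.2974%.
Required equity contribution = 9.08% − 3.2974% = 5.7826%  ⇒  Re = 17.8136%.
CAPM: 17.8136% = 4.23% + β × 5.82%  ⇒  β = 2.3340.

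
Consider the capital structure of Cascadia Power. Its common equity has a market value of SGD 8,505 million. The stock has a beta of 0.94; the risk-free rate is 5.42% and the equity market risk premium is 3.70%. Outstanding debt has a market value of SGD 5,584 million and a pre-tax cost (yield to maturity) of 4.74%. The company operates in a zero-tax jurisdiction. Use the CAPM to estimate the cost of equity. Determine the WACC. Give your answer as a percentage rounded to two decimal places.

Cost of equity via CAPM: Re = 5.42% + 0.94 × 3.7% = 8.8980%.
Total capital V = 8505 + 5584 = 14089.
Equity: weight = 8505/14089 = 0.6037; cost = 8.898%.
Debt: weight = 5584/14089 = 0.3963; after-tax cost = 4.74% × (1 − 0%) = 4.7400%.
WACC = 0.6037 × 8.8980% + 0.3963 × 4.7400% = 7.2500%.

7.25%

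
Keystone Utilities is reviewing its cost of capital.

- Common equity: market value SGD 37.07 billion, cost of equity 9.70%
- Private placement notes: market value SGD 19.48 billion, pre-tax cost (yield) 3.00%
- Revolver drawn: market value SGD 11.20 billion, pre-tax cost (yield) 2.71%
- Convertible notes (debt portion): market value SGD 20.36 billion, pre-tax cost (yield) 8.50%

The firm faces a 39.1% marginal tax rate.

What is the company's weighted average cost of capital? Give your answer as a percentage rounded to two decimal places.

5.89%

Total capital V = 37.07 + 19.48 + 11.2 + 20.36 = 88.11.
Equity: weight = 37.07/88.11 = 0.4207; cost = 9.7%.
Private placement notes: weight = 19.48/88.11 = 0.2211; after-tax cost = 3% × (1 − 39.1%) = 1.8270%.
Revolver drawn: weight = 11.2/88.11 = 0.1271; after-tax cost = 2.71% × (1 − 39.1%) = 1.6504%.
Convertible notes (debt portion): weight = 20.36/88.11 = 0.2311; after-tax cost = 8.5% × (1 − 39.1%) = 5.1765%.
WACC = 0.4207 × 9.7000% + 0.2211 × 1.8270% + 0.1271 × 1.6504% + 0.2311 × 5.1765% = 5.8909%.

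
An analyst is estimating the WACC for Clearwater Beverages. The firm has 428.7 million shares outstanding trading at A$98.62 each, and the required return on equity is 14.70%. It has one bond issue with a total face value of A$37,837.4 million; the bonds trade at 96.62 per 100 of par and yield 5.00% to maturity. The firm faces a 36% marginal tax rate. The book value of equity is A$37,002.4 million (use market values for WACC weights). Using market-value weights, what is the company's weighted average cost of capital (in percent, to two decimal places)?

9.37%

Market value of equity E = 98.62 × 428.7m = 42278.394m. Market value of debt D = 37837.4m × 96.62/100 = 36558.49588m.
Total capital V = 42278.394 + 36558.49588 = 78836.88988.
Equity: weight = 42278.394/78836.88988 = 0.5363; cost = 14.7%.
Bonds outstanding: weight = 36558.49588/78836.88988 = 0.4637; after-tax cost = 5% × (1 − 36%) = 3.2000%.
WACC = 0.5363 × 14.7000% + 0.4637 × 3.2000% = 9.3672%.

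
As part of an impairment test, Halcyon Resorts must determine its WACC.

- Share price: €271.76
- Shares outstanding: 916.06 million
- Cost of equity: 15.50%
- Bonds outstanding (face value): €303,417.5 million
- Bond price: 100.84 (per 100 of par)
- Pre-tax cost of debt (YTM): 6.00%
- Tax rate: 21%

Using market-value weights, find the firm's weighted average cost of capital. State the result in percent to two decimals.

Market value of equity E = 271.76 × 916.06m = 248948.4656m. Market value of debt D = 303417.5m × 100.84/100 = 305966.207m.
Total capital V = 248948.4656 + 305966.207 = 554914.6726.
Equity: weight = 248948.4656/554914.6726 = 0.4486; cost = 15.5%.
Bonds outstanding: weight = 305966.207/554914.6726 = 0.5514; after-tax cost = 6% × (1 − 21%) = 4.7400%.
WACC = 0.4486 × 15.5000% + 0.5514 × 4.7400% = 9.5672%.

9.57%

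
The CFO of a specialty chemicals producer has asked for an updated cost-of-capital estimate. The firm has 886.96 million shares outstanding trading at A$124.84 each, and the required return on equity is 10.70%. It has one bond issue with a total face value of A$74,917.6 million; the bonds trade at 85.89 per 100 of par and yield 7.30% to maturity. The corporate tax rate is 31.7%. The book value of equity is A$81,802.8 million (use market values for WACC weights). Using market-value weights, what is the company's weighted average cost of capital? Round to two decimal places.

Market value of equity E = 124.84 × 886.96m = 110728.0864m. Market value of debt D = 74917.6m × 85.89/100 = 64346.72664m.
Total capital V = 110728.0864 + 64346.72664 = 175074.81304.
Equity: weight = 110728.0864/175074.81304 = 0.6325; cost = 10.7%.
Bonds outstanding: weight = 64346.72664/175074.81304 = 0.3675; after-tax cost = 7.3% × (1 − 31.7%) = 4.9859%.
WACC = 0.6325 × 10.7000% + 0.3675 × 4.9859% = 8.5998%.

8.60%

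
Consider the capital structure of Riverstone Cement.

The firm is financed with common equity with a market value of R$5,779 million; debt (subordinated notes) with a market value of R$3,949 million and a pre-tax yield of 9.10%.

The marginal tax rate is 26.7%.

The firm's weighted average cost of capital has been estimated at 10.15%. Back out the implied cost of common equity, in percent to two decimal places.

Total capital V = 5779 + 3949 = 9728.
Equity weight = 5779/9728 = 0.5941.
Subordinated notes weight = 3949/9728 = 0.4059.
Debt contribution = 0.4059 × 9.1% × (1 − 26.7%) = 2.7078%.
Required equity contribution = 10.15% − 2.7078% = 7.4422%.
Re = 7.4422% / 0.5941 = 12.5278%.

12.53%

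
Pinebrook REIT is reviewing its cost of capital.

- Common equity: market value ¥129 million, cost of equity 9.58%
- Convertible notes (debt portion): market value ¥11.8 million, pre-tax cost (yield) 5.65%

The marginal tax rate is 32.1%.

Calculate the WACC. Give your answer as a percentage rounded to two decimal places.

Total capital V = 129 + 11.8 = 140.8.
Equity: weight = 129/140.8 = 0.9162; cost = 9.58%.
Convertible notes (debt portion): weight = 11.8/140.8 = 0.0838; after-tax cost = 5.65% × (1 − 32.1%) = 3.8364%.
WACC = 0.9162 × 9.5800% + 0.0838 × 3.8364% = 9.0986%.

9.10%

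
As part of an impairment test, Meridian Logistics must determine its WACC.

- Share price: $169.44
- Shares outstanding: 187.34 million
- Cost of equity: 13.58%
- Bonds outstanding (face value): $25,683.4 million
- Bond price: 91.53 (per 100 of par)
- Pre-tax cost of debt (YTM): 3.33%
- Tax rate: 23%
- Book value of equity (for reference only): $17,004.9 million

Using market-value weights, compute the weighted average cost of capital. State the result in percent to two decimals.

Market value of equity E = 169.44 × 187.34m = 31742.8896m. Market value of debt D = 25683.4m × 91.53/100 = 23508.01602m.
Total capital V = 31742.8896 + 23508.01602 = 55250.90562.
Equity: weight = 31742.8896/55250.90562 = 0.5745; cost = 13.58%.
Bonds outstanding: weight = 23508.01602/55250.90562 = 0.4255; after-tax cost = 3.33% × (1 − 23%) = 2.5641%.
WACC = 0.5745 × 13.5800% + 0.4255 × 2.5641% = 8.8930%.

8.89%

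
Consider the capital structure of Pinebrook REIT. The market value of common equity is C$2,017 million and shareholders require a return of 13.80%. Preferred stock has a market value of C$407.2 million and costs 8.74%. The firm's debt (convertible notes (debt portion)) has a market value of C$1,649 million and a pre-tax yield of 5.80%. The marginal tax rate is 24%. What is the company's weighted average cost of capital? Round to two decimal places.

9.49%

Total capital V = 2017 + 407.2 + 1649 = 4073.2.
Equity: weight = 2017/4073.2 = 0.4952; cost = 13.8%.
Preferred: weight = 407.2/4073.2 = 0.1000; cost = 8.74%.
Convertible notes (debt portion): weight = 1649/4073.2 = 0.4048; after-tax cost = 5.8% × (1 − 24%) = 4.4080%.
WACC = 0.4952 × 13.8000% + 0.1000 × 8.7400% + 0.4048 × 4.4080% = 9.4919%.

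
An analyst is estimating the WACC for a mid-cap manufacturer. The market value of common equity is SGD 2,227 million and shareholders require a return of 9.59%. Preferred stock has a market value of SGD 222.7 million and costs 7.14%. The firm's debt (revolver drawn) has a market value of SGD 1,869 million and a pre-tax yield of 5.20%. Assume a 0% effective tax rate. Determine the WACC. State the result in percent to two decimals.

Total capital V = 2227 + 222.7 + 1869 = 4318.7.
Equity: weight = 2227/4318.7 = 0.5157; cost = 9.59%.
Preferred: weight = 222.7/4318.7 = 0.0516; cost = 7.14%.
Revolver drawn: weight = 1869/4318.7 = 0.4328; after-tax cost = 5.2% × (1 − 0%) = 5.2000%.
WACC = 0.5157 × 9.5900% + 0.0516 × 7.1400% + 0.4328 × 5.2000% = 7.5638%.

7.56%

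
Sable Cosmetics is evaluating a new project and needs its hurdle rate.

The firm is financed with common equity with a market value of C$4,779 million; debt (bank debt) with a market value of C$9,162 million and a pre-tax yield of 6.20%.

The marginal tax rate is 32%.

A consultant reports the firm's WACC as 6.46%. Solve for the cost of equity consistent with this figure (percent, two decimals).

Total capital V = 4779 + 9162 = 13941.
Equity weight = 4779/13941 = 0.3428.
Bank debt weight = 9162/13941 = 0.6572.
Debt contribution = 0.6572 × 6.2% × (1 − 32%) = 2.7707%.
Required equity contribution = 6.46% − 2.7707% = 3.6893%.
Re = 3.6893% / 0.3428 = 10.7621%.

10.76%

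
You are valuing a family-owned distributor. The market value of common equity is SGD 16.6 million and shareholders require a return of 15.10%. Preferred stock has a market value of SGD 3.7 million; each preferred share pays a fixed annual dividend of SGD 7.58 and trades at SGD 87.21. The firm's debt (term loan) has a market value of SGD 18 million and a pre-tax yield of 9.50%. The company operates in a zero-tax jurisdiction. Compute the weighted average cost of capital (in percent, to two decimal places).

Cost of preferred: Rp = 7.58 / 87.21 = 8.6917%.
Total capital V = 16.6 + 3.7 + 18 = 38.3.
Equity: weight = 16.6/38.3 = 0.4334; cost = 15.1%.
Preferred: weight = 3.7/38.3 = 0.0966; cost = 8.6917%.
Term loan: weight = 18/38.3 = 0.4700; after-tax cost = 9.5% × (1 − 0%) = 9.5000%.
WACC = 0.4334 × 15.1000% + 0.0966 × 8.6917% + 0.4700 × 9.5000% = 11.8491%.

11.85%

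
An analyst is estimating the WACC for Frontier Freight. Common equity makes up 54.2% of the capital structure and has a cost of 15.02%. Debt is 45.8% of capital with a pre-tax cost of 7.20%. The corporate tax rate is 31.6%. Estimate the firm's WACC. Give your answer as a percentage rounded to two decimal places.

10.40%

After-tax cost of debt = 7.2% × (1 − 31.6%) = 4.9248%.
WACC = 0.542 × 15.0200% + 0.458 × 4.9248% = 10.3964%.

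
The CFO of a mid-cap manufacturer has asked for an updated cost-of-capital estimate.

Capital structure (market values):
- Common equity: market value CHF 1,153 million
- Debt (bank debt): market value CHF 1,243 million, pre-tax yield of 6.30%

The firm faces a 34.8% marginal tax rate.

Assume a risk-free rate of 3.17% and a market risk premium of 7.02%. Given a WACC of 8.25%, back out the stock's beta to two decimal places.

1.36

Total capital V = 1153 + 1243 = 2396.
Equity weight = 1153/2396 = 0.4812.
Bank debt weight = 1243/2396 = 0.5188.
Debt contribution = 0.5188 × 6.3% × (1 − 34.8%) = 2.1309%.
Required equity contribution = 8.25% − 2.1309% = 6.1191%  ⇒  Re = 12.7157%.
CAPM: 12.7157% = 3.17% + β × 7.02%  ⇒  β = 1.3598.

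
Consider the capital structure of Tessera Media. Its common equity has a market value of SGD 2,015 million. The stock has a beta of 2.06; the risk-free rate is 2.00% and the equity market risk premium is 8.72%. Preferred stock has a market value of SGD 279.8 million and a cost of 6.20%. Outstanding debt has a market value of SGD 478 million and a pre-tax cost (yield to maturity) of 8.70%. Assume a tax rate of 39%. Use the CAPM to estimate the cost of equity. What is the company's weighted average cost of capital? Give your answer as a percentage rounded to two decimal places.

Cost of equity via CAPM: Re = 2.0% + 2.06 × 8.72% = 19.9632%.
Total capital V = 2015 + 279.8 + 478 = 2772.8.
Equity: weight = 2015/2772.8 = 0.7267; cost = 19.9632%.
Preferred: weight = 279.8/2772.8 = 0.1009; cost = 6.2%.
Debt: weight = 478/2772.8 = 0.1724; after-tax cost = 8.7% × (1 − 39%) = 5.3070%.
WACC = 0.7267 × 19.9632% + 0.1009 × 6.2000% + 0.1724 × 5.3070% = 16.0478%.

16.05%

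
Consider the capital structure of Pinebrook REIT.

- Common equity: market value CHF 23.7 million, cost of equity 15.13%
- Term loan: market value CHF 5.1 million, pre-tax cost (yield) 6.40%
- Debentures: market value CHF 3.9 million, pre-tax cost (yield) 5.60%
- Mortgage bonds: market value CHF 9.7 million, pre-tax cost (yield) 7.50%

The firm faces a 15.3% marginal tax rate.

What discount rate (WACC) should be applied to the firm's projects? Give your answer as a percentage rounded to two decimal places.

Total capital V = 23.7 + 5.1 + 3.9 + 9.7 = 42.4.
Equity: weight = 23.7/42.4 = 0.5590; cost = 15.13%.
Term loan: weight = 5.1/42.4 = 0.1203; after-tax cost = 6.4% × (1 − 15.3%) = 5.4208%.
Debentures: weight = 3.9/42.4 = 0.0920; after-tax cost = 5.6% × (1 − 15.3%) = 4.7432%.
Mortgage bonds: weight = 9.7/42.4 = 0.2288; after-tax cost = 7.5% × (1 − 15.3%) = 6.3525%.
WACC = 0.5590 × 15.1300% + 0.1203 × 5.4208% + 0.0920 × 4.7432% + 0.2288 × 6.3525% = 10.9987%.

11.00%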